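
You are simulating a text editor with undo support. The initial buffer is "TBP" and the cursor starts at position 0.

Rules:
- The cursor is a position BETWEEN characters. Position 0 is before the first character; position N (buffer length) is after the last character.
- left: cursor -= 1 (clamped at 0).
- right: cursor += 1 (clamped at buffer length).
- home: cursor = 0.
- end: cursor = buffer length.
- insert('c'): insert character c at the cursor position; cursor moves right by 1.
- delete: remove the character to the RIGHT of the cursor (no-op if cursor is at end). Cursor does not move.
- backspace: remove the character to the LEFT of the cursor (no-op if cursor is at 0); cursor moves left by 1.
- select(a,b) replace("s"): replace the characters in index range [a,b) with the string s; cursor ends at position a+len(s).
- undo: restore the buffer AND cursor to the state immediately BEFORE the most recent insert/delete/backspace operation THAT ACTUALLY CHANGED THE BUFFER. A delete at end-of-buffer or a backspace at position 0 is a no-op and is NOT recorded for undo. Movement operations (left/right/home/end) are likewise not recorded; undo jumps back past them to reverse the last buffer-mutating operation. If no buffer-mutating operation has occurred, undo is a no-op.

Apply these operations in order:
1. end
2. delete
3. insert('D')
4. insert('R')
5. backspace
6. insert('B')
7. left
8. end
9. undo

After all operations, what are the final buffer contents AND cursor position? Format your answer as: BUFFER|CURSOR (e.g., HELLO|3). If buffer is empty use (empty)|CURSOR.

After op 1 (end): buf='TBP' cursor=3
After op 2 (delete): buf='TBP' cursor=3
After op 3 (insert('D')): buf='TBPD' cursor=4
After op 4 (insert('R')): buf='TBPDR' cursor=5
After op 5 (backspace): buf='TBPD' cursor=4
After op 6 (insert('B')): buf='TBPDB' cursor=5
After op 7 (left): buf='TBPDB' cursor=4
After op 8 (end): buf='TBPDB' cursor=5
After op 9 (undo): buf='TBPD' cursor=4

Answer: TBPD|4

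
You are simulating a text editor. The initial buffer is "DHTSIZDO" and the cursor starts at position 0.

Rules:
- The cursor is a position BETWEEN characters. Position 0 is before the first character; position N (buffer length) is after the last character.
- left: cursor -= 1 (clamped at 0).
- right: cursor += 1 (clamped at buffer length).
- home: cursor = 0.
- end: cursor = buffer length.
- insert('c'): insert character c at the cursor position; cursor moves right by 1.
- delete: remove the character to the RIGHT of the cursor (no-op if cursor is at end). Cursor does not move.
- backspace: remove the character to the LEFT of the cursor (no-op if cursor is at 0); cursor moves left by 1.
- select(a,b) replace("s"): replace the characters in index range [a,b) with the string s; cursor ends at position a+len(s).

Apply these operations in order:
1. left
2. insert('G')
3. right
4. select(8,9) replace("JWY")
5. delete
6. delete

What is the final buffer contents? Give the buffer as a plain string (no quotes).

Answer: GDHTSIZDJWY

Derivation:
After op 1 (left): buf='DHTSIZDO' cursor=0
After op 2 (insert('G')): buf='GDHTSIZDO' cursor=1
After op 3 (right): buf='GDHTSIZDO' cursor=2
After op 4 (select(8,9) replace("JWY")): buf='GDHTSIZDJWY' cursor=11
After op 5 (delete): buf='GDHTSIZDJWY' cursor=11
After op 6 (delete): buf='GDHTSIZDJWY' cursor=11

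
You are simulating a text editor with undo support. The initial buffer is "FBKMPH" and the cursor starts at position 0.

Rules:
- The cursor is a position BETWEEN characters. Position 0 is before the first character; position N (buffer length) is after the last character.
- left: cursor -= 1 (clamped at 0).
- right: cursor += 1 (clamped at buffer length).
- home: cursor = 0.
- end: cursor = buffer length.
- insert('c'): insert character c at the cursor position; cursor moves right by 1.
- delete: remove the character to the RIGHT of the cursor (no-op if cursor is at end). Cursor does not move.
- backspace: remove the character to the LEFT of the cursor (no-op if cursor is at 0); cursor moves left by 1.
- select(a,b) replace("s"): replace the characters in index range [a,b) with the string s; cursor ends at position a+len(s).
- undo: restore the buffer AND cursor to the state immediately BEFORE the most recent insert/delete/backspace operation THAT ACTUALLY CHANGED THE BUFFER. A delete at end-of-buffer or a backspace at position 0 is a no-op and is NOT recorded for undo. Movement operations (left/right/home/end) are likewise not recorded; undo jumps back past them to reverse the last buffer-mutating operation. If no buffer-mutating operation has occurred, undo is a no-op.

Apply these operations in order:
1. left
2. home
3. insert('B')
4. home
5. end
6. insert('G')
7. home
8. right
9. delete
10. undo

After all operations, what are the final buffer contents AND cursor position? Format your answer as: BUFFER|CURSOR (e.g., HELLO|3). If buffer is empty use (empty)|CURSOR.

Answer: BFBKMPHG|1

Derivation:
After op 1 (left): buf='FBKMPH' cursor=0
After op 2 (home): buf='FBKMPH' cursor=0
After op 3 (insert('B')): buf='BFBKMPH' cursor=1
After op 4 (home): buf='BFBKMPH' cursor=0
After op 5 (end): buf='BFBKMPH' cursor=7
After op 6 (insert('G')): buf='BFBKMPHG' cursor=8
After op 7 (home): buf='BFBKMPHG' cursor=0
After op 8 (right): buf='BFBKMPHG' cursor=1
After op 9 (delete): buf='BBKMPHG' cursor=1
After op 10 (undo): buf='BFBKMPHG' cursor=1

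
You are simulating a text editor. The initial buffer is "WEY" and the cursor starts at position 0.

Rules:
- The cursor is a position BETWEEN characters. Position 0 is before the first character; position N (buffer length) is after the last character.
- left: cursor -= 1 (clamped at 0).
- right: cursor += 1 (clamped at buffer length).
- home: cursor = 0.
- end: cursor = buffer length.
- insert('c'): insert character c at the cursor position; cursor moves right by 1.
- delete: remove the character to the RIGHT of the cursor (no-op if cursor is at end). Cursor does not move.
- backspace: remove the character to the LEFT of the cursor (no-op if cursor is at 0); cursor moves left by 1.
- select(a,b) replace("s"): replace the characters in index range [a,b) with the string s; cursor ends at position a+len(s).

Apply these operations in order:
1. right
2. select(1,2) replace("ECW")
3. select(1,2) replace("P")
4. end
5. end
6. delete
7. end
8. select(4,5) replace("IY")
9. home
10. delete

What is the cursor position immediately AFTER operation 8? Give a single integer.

After op 1 (right): buf='WEY' cursor=1
After op 2 (select(1,2) replace("ECW")): buf='WECWY' cursor=4
After op 3 (select(1,2) replace("P")): buf='WPCWY' cursor=2
After op 4 (end): buf='WPCWY' cursor=5
After op 5 (end): buf='WPCWY' cursor=5
After op 6 (delete): buf='WPCWY' cursor=5
After op 7 (end): buf='WPCWY' cursor=5
After op 8 (select(4,5) replace("IY")): buf='WPCWIY' cursor=6

Answer: 6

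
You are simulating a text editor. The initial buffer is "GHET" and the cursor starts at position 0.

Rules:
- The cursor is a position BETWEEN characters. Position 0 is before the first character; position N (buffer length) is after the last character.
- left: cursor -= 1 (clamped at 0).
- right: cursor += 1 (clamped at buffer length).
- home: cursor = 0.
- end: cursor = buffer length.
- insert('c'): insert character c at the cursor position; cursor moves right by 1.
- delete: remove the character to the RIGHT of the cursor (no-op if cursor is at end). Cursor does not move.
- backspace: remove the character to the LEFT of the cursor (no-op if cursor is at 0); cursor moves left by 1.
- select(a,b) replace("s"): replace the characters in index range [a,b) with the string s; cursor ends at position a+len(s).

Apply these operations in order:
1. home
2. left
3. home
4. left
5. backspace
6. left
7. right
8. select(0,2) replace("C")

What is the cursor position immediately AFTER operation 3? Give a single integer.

After op 1 (home): buf='GHET' cursor=0
After op 2 (left): buf='GHET' cursor=0
After op 3 (home): buf='GHET' cursor=0

Answer: 0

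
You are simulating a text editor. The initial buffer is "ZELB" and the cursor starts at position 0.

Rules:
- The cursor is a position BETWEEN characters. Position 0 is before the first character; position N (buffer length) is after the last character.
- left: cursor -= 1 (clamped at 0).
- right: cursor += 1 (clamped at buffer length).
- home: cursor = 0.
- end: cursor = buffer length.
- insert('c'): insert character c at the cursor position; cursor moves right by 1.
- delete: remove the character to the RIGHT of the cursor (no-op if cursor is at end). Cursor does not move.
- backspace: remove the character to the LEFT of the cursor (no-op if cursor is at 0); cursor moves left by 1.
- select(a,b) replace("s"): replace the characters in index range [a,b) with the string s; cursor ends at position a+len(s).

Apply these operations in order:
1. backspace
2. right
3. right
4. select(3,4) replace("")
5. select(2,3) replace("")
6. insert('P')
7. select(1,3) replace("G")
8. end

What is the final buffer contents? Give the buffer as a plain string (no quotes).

Answer: ZG

Derivation:
After op 1 (backspace): buf='ZELB' cursor=0
After op 2 (right): buf='ZELB' cursor=1
After op 3 (right): buf='ZELB' cursor=2
After op 4 (select(3,4) replace("")): buf='ZEL' cursor=3
After op 5 (select(2,3) replace("")): buf='ZE' cursor=2
After op 6 (insert('P')): buf='ZEP' cursor=3
After op 7 (select(1,3) replace("G")): buf='ZG' cursor=2
After op 8 (end): buf='ZG' cursor=2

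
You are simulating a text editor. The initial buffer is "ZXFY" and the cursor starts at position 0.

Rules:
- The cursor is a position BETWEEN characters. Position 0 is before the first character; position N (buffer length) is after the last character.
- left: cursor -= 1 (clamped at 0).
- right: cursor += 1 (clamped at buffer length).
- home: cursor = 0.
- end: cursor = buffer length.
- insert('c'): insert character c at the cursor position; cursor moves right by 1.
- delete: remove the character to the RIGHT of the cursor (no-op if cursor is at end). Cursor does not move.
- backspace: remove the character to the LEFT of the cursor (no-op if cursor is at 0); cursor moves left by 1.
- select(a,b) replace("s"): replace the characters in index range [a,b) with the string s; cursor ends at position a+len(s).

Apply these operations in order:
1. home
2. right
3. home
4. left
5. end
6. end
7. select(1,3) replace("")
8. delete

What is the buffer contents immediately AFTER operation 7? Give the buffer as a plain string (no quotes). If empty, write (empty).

After op 1 (home): buf='ZXFY' cursor=0
After op 2 (right): buf='ZXFY' cursor=1
After op 3 (home): buf='ZXFY' cursor=0
After op 4 (left): buf='ZXFY' cursor=0
After op 5 (end): buf='ZXFY' cursor=4
After op 6 (end): buf='ZXFY' cursor=4
After op 7 (select(1,3) replace("")): buf='ZY' cursor=1

Answer: ZY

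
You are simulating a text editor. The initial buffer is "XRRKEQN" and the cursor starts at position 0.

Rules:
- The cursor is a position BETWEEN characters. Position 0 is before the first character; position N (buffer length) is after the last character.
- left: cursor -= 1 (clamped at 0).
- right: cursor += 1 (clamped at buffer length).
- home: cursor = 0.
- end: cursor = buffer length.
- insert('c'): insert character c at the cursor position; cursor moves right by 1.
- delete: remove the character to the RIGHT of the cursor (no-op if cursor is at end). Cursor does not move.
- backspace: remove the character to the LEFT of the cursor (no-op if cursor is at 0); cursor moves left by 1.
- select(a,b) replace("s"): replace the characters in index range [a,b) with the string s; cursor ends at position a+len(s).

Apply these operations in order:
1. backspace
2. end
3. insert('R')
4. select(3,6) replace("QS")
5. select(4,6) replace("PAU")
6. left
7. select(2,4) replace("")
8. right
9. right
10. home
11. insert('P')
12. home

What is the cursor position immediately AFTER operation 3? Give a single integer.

After op 1 (backspace): buf='XRRKEQN' cursor=0
After op 2 (end): buf='XRRKEQN' cursor=7
After op 3 (insert('R')): buf='XRRKEQNR' cursor=8

Answer: 8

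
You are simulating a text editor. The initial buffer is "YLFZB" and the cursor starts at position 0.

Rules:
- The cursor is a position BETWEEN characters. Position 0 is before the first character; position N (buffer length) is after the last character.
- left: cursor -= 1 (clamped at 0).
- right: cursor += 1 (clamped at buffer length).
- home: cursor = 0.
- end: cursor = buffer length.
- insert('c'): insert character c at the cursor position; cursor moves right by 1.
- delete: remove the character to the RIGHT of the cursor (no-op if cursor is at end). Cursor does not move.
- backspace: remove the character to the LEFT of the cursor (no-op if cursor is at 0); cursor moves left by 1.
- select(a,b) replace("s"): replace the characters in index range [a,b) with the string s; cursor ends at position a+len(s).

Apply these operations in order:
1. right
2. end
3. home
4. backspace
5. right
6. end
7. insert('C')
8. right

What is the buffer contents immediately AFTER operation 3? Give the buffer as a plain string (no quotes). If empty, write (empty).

After op 1 (right): buf='YLFZB' cursor=1
After op 2 (end): buf='YLFZB' cursor=5
After op 3 (home): buf='YLFZB' cursor=0

Answer: YLFZB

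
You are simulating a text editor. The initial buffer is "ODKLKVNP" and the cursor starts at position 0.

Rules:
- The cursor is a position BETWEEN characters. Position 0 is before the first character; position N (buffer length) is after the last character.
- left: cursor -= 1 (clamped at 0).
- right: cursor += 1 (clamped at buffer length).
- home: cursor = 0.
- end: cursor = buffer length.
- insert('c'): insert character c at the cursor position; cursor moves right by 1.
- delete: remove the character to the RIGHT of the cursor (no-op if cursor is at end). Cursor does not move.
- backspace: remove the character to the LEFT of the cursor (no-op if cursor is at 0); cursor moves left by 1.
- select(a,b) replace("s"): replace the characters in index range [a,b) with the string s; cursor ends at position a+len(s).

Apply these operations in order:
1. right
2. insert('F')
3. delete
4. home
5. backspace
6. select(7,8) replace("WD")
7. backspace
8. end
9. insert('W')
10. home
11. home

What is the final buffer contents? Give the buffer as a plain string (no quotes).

After op 1 (right): buf='ODKLKVNP' cursor=1
After op 2 (insert('F')): buf='OFDKLKVNP' cursor=2
After op 3 (delete): buf='OFKLKVNP' cursor=2
After op 4 (home): buf='OFKLKVNP' cursor=0
After op 5 (backspace): buf='OFKLKVNP' cursor=0
After op 6 (select(7,8) replace("WD")): buf='OFKLKVNWD' cursor=9
After op 7 (backspace): buf='OFKLKVNW' cursor=8
After op 8 (end): buf='OFKLKVNW' cursor=8
After op 9 (insert('W')): buf='OFKLKVNWW' cursor=9
After op 10 (home): buf='OFKLKVNWW' cursor=0
After op 11 (home): buf='OFKLKVNWW' cursor=0

Answer: OFKLKVNWW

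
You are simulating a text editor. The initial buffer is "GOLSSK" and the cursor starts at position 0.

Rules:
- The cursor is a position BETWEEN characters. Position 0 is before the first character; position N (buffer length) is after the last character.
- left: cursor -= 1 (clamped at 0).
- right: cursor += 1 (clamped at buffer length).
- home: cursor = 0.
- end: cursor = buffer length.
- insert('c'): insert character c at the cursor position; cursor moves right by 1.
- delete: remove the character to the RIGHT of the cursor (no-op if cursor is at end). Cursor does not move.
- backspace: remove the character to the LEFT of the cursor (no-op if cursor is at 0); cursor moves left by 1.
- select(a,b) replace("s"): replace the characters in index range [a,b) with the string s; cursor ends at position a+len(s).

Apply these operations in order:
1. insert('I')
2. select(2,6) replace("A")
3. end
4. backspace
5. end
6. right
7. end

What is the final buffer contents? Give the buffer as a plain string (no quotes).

After op 1 (insert('I')): buf='IGOLSSK' cursor=1
After op 2 (select(2,6) replace("A")): buf='IGAK' cursor=3
After op 3 (end): buf='IGAK' cursor=4
After op 4 (backspace): buf='IGA' cursor=3
After op 5 (end): buf='IGA' cursor=3
After op 6 (right): buf='IGA' cursor=3
After op 7 (end): buf='IGA' cursor=3

Answer: IGA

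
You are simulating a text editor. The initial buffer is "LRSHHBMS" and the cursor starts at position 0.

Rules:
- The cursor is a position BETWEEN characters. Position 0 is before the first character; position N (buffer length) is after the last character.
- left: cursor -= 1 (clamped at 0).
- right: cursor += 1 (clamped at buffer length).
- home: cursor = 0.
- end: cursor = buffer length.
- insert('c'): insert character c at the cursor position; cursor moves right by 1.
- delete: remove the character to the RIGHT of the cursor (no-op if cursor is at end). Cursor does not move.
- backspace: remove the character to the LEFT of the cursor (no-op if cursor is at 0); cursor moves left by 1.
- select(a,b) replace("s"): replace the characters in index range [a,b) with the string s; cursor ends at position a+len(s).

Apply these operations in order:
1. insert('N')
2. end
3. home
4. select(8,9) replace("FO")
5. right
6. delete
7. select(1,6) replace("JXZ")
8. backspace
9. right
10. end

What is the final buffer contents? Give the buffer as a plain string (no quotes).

After op 1 (insert('N')): buf='NLRSHHBMS' cursor=1
After op 2 (end): buf='NLRSHHBMS' cursor=9
After op 3 (home): buf='NLRSHHBMS' cursor=0
After op 4 (select(8,9) replace("FO")): buf='NLRSHHBMFO' cursor=10
After op 5 (right): buf='NLRSHHBMFO' cursor=10
After op 6 (delete): buf='NLRSHHBMFO' cursor=10
After op 7 (select(1,6) replace("JXZ")): buf='NJXZBMFO' cursor=4
After op 8 (backspace): buf='NJXBMFO' cursor=3
After op 9 (right): buf='NJXBMFO' cursor=4
After op 10 (end): buf='NJXBMFO' cursor=7

Answer: NJXBMFO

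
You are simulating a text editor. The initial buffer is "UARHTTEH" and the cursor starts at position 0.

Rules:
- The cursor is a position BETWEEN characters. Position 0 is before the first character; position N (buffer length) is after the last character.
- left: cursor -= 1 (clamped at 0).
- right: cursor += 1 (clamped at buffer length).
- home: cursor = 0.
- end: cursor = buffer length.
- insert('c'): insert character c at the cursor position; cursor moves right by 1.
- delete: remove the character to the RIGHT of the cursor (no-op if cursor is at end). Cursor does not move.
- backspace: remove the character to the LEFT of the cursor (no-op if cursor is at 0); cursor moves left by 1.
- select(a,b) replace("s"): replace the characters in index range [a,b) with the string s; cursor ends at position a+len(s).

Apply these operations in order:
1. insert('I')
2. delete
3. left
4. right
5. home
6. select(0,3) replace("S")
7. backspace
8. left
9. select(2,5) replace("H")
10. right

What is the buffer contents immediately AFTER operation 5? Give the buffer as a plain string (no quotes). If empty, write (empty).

After op 1 (insert('I')): buf='IUARHTTEH' cursor=1
After op 2 (delete): buf='IARHTTEH' cursor=1
After op 3 (left): buf='IARHTTEH' cursor=0
After op 4 (right): buf='IARHTTEH' cursor=1
After op 5 (home): buf='IARHTTEH' cursor=0

Answer: IARHTTEH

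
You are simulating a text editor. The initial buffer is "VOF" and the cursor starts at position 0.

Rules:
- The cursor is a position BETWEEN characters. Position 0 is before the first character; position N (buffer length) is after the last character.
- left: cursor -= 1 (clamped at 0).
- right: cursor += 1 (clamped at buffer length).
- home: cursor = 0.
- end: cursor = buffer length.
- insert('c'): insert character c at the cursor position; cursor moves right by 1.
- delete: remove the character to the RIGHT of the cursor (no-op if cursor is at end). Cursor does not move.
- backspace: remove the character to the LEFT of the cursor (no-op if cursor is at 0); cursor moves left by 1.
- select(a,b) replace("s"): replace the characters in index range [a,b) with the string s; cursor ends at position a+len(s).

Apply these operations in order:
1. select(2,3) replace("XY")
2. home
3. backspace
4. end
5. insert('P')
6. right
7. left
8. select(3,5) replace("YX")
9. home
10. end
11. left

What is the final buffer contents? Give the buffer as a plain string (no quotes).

Answer: VOXYX

Derivation:
After op 1 (select(2,3) replace("XY")): buf='VOXY' cursor=4
After op 2 (home): buf='VOXY' cursor=0
After op 3 (backspace): buf='VOXY' cursor=0
After op 4 (end): buf='VOXY' cursor=4
After op 5 (insert('P')): buf='VOXYP' cursor=5
After op 6 (right): buf='VOXYP' cursor=5
After op 7 (left): buf='VOXYP' cursor=4
After op 8 (select(3,5) replace("YX")): buf='VOXYX' cursor=5
After op 9 (home): buf='VOXYX' cursor=0
After op 10 (end): buf='VOXYX' cursor=5
After op 11 (left): buf='VOXYX' cursor=4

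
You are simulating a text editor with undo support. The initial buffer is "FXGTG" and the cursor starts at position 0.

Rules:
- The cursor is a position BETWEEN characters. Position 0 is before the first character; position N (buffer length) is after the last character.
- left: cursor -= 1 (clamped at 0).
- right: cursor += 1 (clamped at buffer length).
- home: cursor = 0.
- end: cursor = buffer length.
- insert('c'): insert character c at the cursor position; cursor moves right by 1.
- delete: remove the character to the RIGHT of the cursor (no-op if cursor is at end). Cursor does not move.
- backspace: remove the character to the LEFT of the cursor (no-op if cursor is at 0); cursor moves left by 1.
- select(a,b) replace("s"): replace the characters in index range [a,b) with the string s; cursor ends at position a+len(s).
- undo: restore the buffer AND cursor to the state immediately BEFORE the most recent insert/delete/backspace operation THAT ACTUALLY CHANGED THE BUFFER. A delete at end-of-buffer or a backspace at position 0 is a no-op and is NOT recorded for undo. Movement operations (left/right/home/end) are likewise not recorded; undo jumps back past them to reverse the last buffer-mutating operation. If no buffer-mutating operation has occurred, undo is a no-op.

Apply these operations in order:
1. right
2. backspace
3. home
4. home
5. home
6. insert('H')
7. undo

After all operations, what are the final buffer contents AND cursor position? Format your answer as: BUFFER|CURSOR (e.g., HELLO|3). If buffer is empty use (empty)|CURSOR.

After op 1 (right): buf='FXGTG' cursor=1
After op 2 (backspace): buf='XGTG' cursor=0
After op 3 (home): buf='XGTG' cursor=0
After op 4 (home): buf='XGTG' cursor=0
After op 5 (home): buf='XGTG' cursor=0
After op 6 (insert('H')): buf='HXGTG' cursor=1
After op 7 (undo): buf='XGTG' cursor=0

Answer: XGTG|0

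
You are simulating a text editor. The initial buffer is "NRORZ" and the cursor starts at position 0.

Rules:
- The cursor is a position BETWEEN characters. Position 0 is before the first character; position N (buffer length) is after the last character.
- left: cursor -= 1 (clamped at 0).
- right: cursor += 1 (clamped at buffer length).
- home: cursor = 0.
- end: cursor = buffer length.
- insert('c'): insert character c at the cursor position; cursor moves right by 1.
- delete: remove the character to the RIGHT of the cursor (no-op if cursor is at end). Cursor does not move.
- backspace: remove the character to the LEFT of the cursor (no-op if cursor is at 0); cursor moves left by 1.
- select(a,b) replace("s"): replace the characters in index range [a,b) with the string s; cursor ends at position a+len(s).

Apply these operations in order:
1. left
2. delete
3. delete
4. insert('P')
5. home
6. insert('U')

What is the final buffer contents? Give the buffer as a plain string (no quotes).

After op 1 (left): buf='NRORZ' cursor=0
After op 2 (delete): buf='RORZ' cursor=0
After op 3 (delete): buf='ORZ' cursor=0
After op 4 (insert('P')): buf='PORZ' cursor=1
After op 5 (home): buf='PORZ' cursor=0
After op 6 (insert('U')): buf='UPORZ' cursor=1

Answer: UPORZ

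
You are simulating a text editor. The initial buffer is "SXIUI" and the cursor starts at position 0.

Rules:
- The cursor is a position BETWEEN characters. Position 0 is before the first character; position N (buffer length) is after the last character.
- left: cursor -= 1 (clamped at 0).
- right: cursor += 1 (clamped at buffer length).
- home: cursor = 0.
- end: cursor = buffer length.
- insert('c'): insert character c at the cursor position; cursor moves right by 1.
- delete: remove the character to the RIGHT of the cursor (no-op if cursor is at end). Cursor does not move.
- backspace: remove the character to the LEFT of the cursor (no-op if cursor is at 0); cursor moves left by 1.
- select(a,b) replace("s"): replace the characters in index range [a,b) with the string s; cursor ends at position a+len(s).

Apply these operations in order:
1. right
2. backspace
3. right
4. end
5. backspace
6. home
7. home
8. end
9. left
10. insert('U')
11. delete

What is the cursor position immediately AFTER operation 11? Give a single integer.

Answer: 3

Derivation:
After op 1 (right): buf='SXIUI' cursor=1
After op 2 (backspace): buf='XIUI' cursor=0
After op 3 (right): buf='XIUI' cursor=1
After op 4 (end): buf='XIUI' cursor=4
After op 5 (backspace): buf='XIU' cursor=3
After op 6 (home): buf='XIU' cursor=0
After op 7 (home): buf='XIU' cursor=0
After op 8 (end): buf='XIU' cursor=3
After op 9 (left): buf='XIU' cursor=2
After op 10 (insert('U')): buf='XIUU' cursor=3
After op 11 (delete): buf='XIU' cursor=3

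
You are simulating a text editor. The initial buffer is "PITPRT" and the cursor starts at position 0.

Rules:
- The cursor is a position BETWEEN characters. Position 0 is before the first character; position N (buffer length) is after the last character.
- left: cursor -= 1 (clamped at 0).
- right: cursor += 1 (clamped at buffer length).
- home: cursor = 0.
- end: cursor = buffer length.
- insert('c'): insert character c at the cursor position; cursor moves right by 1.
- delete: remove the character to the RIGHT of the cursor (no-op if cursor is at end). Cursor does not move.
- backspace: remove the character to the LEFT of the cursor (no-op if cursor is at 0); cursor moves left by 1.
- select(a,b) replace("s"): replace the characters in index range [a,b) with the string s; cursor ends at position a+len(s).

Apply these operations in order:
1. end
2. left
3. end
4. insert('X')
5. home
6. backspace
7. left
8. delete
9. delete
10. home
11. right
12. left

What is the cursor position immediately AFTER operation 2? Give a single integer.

After op 1 (end): buf='PITPRT' cursor=6
After op 2 (left): buf='PITPRT' cursor=5

Answer: 5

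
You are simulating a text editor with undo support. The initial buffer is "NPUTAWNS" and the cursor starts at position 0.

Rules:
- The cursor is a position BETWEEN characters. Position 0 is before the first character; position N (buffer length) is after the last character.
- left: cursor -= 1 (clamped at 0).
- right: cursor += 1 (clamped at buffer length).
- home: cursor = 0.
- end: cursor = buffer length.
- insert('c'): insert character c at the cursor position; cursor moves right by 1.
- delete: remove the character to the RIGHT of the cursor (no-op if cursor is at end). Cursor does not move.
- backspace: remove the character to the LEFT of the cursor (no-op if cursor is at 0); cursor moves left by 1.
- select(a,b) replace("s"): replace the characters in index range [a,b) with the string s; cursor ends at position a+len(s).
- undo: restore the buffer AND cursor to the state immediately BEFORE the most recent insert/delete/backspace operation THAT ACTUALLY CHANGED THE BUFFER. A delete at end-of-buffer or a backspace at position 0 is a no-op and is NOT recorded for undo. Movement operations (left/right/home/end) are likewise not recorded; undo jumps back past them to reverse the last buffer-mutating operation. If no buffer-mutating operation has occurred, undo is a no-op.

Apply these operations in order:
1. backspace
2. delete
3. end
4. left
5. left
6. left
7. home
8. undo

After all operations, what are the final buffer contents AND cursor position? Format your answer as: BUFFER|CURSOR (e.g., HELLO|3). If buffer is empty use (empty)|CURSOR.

Answer: NPUTAWNS|0

Derivation:
After op 1 (backspace): buf='NPUTAWNS' cursor=0
After op 2 (delete): buf='PUTAWNS' cursor=0
After op 3 (end): buf='PUTAWNS' cursor=7
After op 4 (left): buf='PUTAWNS' cursor=6
After op 5 (left): buf='PUTAWNS' cursor=5
After op 6 (left): buf='PUTAWNS' cursor=4
After op 7 (home): buf='PUTAWNS' cursor=0
After op 8 (undo): buf='NPUTAWNS' cursor=0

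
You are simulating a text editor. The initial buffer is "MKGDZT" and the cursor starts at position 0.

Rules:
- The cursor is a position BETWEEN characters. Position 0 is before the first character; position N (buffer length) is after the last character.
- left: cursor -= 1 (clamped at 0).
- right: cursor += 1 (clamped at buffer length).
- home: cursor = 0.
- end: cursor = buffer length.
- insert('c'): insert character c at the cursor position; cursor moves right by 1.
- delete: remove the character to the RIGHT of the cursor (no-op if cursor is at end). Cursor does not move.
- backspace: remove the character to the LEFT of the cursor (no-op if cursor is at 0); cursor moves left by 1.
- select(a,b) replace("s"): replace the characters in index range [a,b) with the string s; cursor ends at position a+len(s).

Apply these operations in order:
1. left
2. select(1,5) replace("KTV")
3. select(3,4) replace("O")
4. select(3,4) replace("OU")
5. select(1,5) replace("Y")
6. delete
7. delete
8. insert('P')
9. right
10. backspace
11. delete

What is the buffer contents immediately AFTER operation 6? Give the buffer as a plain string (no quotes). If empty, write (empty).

Answer: MY

Derivation:
After op 1 (left): buf='MKGDZT' cursor=0
After op 2 (select(1,5) replace("KTV")): buf='MKTVT' cursor=4
After op 3 (select(3,4) replace("O")): buf='MKTOT' cursor=4
After op 4 (select(3,4) replace("OU")): buf='MKTOUT' cursor=5
After op 5 (select(1,5) replace("Y")): buf='MYT' cursor=2
After op 6 (delete): buf='MY' cursor=2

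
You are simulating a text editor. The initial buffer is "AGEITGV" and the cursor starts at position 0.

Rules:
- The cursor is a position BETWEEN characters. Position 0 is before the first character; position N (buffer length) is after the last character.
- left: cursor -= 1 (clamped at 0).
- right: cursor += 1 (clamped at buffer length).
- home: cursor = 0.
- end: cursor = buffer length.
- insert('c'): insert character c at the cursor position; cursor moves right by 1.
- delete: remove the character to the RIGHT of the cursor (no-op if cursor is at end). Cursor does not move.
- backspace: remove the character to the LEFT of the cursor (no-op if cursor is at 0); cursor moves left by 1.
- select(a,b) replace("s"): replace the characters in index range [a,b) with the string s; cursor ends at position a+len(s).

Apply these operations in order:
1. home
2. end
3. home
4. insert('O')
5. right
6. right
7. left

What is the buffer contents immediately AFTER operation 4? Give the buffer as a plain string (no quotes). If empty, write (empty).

After op 1 (home): buf='AGEITGV' cursor=0
After op 2 (end): buf='AGEITGV' cursor=7
After op 3 (home): buf='AGEITGV' cursor=0
After op 4 (insert('O')): buf='OAGEITGV' cursor=1

Answer: OAGEITGV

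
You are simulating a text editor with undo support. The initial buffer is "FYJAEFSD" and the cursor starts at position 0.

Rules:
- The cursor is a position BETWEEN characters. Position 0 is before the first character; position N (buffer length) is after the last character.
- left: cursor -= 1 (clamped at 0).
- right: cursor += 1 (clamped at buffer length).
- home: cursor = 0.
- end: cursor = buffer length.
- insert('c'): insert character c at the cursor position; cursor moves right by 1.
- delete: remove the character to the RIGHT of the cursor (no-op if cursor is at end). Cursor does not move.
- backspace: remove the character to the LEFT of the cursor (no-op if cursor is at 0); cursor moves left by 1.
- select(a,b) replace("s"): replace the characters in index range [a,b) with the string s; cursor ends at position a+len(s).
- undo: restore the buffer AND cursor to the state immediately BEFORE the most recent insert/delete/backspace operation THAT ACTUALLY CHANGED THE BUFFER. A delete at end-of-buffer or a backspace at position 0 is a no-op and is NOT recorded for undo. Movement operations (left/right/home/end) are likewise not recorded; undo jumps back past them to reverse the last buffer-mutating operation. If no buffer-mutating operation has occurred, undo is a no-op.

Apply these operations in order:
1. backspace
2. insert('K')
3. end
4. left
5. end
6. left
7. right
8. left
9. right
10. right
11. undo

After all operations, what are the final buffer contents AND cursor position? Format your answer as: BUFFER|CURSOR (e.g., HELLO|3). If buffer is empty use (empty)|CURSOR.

Answer: FYJAEFSD|0

Derivation:
After op 1 (backspace): buf='FYJAEFSD' cursor=0
After op 2 (insert('K')): buf='KFYJAEFSD' cursor=1
After op 3 (end): buf='KFYJAEFSD' cursor=9
After op 4 (left): buf='KFYJAEFSD' cursor=8
After op 5 (end): buf='KFYJAEFSD' cursor=9
After op 6 (left): buf='KFYJAEFSD' cursor=8
After op 7 (right): buf='KFYJAEFSD' cursor=9
After op 8 (left): buf='KFYJAEFSD' cursor=8
After op 9 (right): buf='KFYJAEFSD' cursor=9
After op 10 (right): buf='KFYJAEFSD' cursor=9
After op 11 (undo): buf='FYJAEFSD' cursor=0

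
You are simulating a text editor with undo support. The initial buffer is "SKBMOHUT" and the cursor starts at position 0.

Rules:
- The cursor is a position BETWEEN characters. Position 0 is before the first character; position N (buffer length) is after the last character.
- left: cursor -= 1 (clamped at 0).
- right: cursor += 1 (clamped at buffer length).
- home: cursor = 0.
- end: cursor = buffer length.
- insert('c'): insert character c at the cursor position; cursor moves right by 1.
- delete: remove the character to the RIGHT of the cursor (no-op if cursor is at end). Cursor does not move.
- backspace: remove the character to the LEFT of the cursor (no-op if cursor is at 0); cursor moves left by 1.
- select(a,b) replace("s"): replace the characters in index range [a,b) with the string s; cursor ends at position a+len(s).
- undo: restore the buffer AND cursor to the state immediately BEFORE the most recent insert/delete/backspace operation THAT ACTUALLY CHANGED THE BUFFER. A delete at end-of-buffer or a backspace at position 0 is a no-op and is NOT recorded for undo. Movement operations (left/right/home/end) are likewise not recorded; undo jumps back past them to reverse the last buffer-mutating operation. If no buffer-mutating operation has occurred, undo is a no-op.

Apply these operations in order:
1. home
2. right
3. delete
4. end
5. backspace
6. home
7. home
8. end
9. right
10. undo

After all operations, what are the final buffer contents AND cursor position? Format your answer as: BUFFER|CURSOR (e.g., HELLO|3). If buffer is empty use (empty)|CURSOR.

After op 1 (home): buf='SKBMOHUT' cursor=0
After op 2 (right): buf='SKBMOHUT' cursor=1
After op 3 (delete): buf='SBMOHUT' cursor=1
After op 4 (end): buf='SBMOHUT' cursor=7
After op 5 (backspace): buf='SBMOHU' cursor=6
After op 6 (home): buf='SBMOHU' cursor=0
After op 7 (home): buf='SBMOHU' cursor=0
After op 8 (end): buf='SBMOHU' cursor=6
After op 9 (right): buf='SBMOHU' cursor=6
After op 10 (undo): buf='SBMOHUT' cursor=7

Answer: SBMOHUT|7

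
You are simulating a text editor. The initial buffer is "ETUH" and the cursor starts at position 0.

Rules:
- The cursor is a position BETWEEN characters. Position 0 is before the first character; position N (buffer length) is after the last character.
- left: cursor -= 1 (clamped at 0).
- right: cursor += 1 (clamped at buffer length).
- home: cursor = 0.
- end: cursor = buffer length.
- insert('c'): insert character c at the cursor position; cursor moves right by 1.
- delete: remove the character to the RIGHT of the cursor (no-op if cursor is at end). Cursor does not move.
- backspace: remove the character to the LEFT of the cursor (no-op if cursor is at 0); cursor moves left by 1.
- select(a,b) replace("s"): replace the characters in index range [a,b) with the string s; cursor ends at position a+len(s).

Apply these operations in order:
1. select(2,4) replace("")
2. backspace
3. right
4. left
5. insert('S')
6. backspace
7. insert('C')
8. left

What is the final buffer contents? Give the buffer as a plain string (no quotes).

After op 1 (select(2,4) replace("")): buf='ET' cursor=2
After op 2 (backspace): buf='E' cursor=1
After op 3 (right): buf='E' cursor=1
After op 4 (left): buf='E' cursor=0
After op 5 (insert('S')): buf='SE' cursor=1
After op 6 (backspace): buf='E' cursor=0
After op 7 (insert('C')): buf='CE' cursor=1
After op 8 (left): buf='CE' cursor=0

Answer: CE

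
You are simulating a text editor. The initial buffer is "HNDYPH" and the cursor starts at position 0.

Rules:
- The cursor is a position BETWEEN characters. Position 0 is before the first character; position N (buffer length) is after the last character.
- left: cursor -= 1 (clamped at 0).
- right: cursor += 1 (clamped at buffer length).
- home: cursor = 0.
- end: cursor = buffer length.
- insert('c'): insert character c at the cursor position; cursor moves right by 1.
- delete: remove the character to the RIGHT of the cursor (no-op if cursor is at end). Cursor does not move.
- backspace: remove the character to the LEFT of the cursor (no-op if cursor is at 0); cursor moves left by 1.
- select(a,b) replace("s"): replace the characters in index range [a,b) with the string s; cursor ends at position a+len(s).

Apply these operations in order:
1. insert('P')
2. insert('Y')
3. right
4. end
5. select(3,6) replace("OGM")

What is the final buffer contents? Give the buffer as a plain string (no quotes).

After op 1 (insert('P')): buf='PHNDYPH' cursor=1
After op 2 (insert('Y')): buf='PYHNDYPH' cursor=2
After op 3 (right): buf='PYHNDYPH' cursor=3
After op 4 (end): buf='PYHNDYPH' cursor=8
After op 5 (select(3,6) replace("OGM")): buf='PYHOGMPH' cursor=6

Answer: PYHOGMPH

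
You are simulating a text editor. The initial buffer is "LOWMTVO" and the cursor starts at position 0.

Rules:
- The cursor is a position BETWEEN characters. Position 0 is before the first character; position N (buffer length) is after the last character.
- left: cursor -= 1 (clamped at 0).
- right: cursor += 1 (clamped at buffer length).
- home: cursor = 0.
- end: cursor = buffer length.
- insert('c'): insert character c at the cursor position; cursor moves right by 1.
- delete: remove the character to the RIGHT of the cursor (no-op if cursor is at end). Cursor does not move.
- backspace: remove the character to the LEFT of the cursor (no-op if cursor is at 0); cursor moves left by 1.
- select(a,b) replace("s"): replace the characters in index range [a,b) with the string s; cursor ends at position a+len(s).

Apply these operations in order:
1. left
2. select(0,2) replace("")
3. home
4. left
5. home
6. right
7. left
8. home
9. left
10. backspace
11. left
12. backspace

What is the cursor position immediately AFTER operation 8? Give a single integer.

Answer: 0

Derivation:
After op 1 (left): buf='LOWMTVO' cursor=0
After op 2 (select(0,2) replace("")): buf='WMTVO' cursor=0
After op 3 (home): buf='WMTVO' cursor=0
After op 4 (left): buf='WMTVO' cursor=0
After op 5 (home): buf='WMTVO' cursor=0
After op 6 (right): buf='WMTVO' cursor=1
After op 7 (left): buf='WMTVO' cursor=0
After op 8 (home): buf='WMTVO' cursor=0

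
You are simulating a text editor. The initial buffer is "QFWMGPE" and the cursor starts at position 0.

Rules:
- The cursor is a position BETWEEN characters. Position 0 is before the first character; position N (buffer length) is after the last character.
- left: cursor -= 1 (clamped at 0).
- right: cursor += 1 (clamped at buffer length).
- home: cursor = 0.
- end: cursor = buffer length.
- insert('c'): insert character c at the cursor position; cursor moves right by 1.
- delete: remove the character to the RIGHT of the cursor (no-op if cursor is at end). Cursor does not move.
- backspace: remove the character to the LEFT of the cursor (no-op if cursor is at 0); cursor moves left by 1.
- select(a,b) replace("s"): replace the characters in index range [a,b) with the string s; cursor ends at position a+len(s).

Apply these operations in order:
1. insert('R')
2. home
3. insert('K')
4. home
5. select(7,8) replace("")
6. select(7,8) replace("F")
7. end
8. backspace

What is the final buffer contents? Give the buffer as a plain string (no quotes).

After op 1 (insert('R')): buf='RQFWMGPE' cursor=1
After op 2 (home): buf='RQFWMGPE' cursor=0
After op 3 (insert('K')): buf='KRQFWMGPE' cursor=1
After op 4 (home): buf='KRQFWMGPE' cursor=0
After op 5 (select(7,8) replace("")): buf='KRQFWMGE' cursor=7
After op 6 (select(7,8) replace("F")): buf='KRQFWMGF' cursor=8
After op 7 (end): buf='KRQFWMGF' cursor=8
After op 8 (backspace): buf='KRQFWMG' cursor=7

Answer: KRQFWMG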